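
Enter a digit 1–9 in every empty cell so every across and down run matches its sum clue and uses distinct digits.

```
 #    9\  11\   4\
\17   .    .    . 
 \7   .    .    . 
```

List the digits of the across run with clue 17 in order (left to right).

7 in 3 cells must be {1,2,4}; 4 in 2 cells must be {1,3}.
The 7 across and the 4 down share only 1, so R2C3 = 1.
R1C3 = 4 − 1 = 3 completes the 4 down.
Nothing is forced directly, so branch on R2C1, whose candidates are 2 or 4. If R2C1 = 2: then R1C1 would have to be in {5,6,8,9} for the 17 across but in {7} for the 9 down — contradiction. So R2C1 = 4.
R1C1 = 9 − 4 = 5 completes the 9 down.
R1C2 = 17 − 8 = 9 completes the 17 across.
R2C2 = 7 − 5 = 2 completes the 7 across.

5 9 3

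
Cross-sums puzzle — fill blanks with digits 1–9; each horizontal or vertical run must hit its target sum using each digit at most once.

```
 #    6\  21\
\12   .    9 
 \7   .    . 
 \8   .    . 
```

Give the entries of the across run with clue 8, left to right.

1 7

6 in 3 cells must be {1,2,3}.
R1C1 = 12 − 9 = 3 completes the 12 across.
Nothing is forced directly, so branch on R2C1, whose candidates are 1 or 2. If R2C1 = 1: then R2C2 would have to be in {6} for the 7 across but in {4,5,7,8} for the 21 down — contradiction. So R2C1 = 2.
R2C2 = 7 − 2 = 5 completes the 7 across.
R3C1 = 6 − 5 = 1 completes the 6 down.
R3C2 = 8 − 1 = 7 completes the 8 across.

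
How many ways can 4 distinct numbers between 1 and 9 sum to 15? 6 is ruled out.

4 distinct digits from 1–9 sum between 10 and 30.
Dropping sets that contain 6.
Enumerating: {1,2,3,9}, {1,2,4,8}, {1,2,5,7}, {1,3,4,7}.

4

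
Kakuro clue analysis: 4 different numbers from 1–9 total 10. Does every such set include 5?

The only way to make 10 from 4 distinct digits is {1,2,3,4}, which does not contain 5.

No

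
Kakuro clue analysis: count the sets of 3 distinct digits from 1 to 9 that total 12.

7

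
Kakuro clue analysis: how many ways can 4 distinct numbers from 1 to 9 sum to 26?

4 distinct digits from 1–9 sum between 10 and 30.
Enumerating: {2,7,8,9}, {3,6,8,9}, {4,5,8,9}, {4,6,7,9}, {5,6,7,8}.

5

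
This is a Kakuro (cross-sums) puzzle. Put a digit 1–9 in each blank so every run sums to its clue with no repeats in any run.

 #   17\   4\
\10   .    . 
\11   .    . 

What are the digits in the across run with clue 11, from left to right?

8 3

17 in 2 cells must be {8,9}; 4 in 2 cells must be {1,3}.
The 11 across and the 4 down share only 3, so R2C2 = 3.
R1C2 = 4 − 3 = 1 completes the 4 down.
R2C1 = 11 − 3 = 8 completes the 11 across.
R1C1 = 10 − 1 = 9 completes the 10 across.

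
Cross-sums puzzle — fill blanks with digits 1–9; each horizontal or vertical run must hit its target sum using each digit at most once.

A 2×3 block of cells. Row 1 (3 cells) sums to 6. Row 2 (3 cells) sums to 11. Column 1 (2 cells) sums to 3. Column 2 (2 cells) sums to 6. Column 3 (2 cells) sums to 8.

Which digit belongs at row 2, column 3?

6 in 3 cells must be {1,2,3}; 3 in 2 cells must be {1,2}.
Nothing is forced directly, so branch on (1,1), whose candidates are 1 or 2. If (1,1) = 2: that forces (1,2) = 1, (1,3) = 3, (2,1) = 1, after which (2,2) would have to be in {2,3,4,6,7,8} for the 11 across but in {5} for the 6 down — contradiction. So (1,1) = 1.
Given what's placed, (1,2) must be 2 to fit the 6 across and 6 down.
(1,3) = 6 − 3 = 3 completes the 6 across.
(2,1) = 3 − 1 = 2 completes the 3 down.
(2,2) = 6 − 2 = 4 completes the 6 down.
(2,3) = 11 − 6 = 5 completes the 11 across.

5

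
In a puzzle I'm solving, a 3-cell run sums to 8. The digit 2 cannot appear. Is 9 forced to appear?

No

The only way to make 8 from 3 distinct digits under that restriction is {1,3,4}, which does not contain 9.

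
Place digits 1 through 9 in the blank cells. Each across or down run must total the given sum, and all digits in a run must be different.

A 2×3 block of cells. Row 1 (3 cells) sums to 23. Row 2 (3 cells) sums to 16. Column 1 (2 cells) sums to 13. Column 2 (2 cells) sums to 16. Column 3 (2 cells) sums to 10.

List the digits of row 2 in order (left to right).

5 7 4

23 in 3 cells must be {6,8,9}; 16 in 2 cells must be {7,9}.
The 23 across and the 16 down share only 9, so (1,2) = 9.
(2,2) = 16 − 9 = 7 completes the 16 down.
Nothing is forced directly, so branch on (1,1), whose candidates are 6 or 8. If (1,1) = 6: that forces (1,3) = 8, after which (2,1) would have to be in {1,3,4,5,6,8} for the 16 across but in {7} for the 13 down — contradiction. So (1,1) = 8.
(1,3) = 23 − 17 = 6 completes the 23 across.
(2,1) = 13 − 8 = 5 completes the 13 down.
(2,3) = 16 − 12 = 4 completes the 16 across.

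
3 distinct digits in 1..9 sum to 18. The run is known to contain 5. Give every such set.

3 distinct digits from 1–9 sum between 6 and 24.
Keeping only sets containing 5.

{4,5,9}; {5,6,7}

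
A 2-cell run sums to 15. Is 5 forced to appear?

Counterexample: {6,9} sums to 15 without using 5.

No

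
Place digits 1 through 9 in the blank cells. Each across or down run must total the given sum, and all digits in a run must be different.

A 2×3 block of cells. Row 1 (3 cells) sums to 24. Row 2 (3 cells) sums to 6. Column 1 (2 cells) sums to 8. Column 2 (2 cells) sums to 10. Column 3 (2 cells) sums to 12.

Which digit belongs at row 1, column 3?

24 in 3 cells must be {7,8,9}; 6 in 3 cells must be {1,2,3}.
The 24 across and the 8 down share only 7, so (1,1) = 7.
(2,1) = 8 − 7 = 1 completes the 8 down.
Given what's placed, (2,3) must be 3 to fit the 6 across and 12 down.
(1,3) = 12 − 3 = 9 completes the 12 down.
(2,2) = 6 − 4 = 2 completes the 6 across.
(1,2) = 24 − 16 = 8 completes the 24 across.

9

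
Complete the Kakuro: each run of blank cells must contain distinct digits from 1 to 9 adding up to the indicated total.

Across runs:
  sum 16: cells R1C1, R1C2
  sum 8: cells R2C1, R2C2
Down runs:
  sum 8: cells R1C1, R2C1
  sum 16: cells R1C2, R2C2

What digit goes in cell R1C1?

16 in 2 cells must be {7,9}.
The 16 across and the 8 down share only 7, so R1C1 = 7.
R1C2 = 16 − 7 = 9 completes the 16 across.
R2C1 = 8 − 7 = 1 completes the 8 down.
R2C2 = 8 − 1 = 7 completes the 8 across.

7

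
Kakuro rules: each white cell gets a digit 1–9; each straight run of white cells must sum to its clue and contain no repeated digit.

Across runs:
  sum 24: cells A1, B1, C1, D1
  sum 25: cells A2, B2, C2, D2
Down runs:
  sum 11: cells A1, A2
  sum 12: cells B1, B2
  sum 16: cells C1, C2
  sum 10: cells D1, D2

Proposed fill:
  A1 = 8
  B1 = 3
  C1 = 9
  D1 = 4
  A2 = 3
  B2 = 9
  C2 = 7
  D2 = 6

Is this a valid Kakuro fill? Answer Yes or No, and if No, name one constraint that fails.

Yes

Across: 8+3+9+4=24; 3+9+7+6=25. Down: 8+3=11; 3+9=12; 9+7=16; 4+6=10. No digit repeats within any run.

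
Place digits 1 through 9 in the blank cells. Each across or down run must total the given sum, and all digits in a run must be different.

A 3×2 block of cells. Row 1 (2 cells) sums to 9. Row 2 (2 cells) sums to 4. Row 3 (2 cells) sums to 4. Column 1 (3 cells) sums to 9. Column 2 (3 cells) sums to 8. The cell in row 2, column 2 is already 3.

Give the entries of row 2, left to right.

1 3

4 in 2 cells must be {1,3}.
(2,1) = 4 − 3 = 1 completes the 4 across.
Given what's placed, (3,1) must be 3 to fit the 4 across and 9 down.
(3,2) = 4 − 3 = 1 completes the 4 across.
(1,1) = 9 − 4 = 5 completes the 9 down.
(1,2) = 9 − 5 = 4 completes the 9 across.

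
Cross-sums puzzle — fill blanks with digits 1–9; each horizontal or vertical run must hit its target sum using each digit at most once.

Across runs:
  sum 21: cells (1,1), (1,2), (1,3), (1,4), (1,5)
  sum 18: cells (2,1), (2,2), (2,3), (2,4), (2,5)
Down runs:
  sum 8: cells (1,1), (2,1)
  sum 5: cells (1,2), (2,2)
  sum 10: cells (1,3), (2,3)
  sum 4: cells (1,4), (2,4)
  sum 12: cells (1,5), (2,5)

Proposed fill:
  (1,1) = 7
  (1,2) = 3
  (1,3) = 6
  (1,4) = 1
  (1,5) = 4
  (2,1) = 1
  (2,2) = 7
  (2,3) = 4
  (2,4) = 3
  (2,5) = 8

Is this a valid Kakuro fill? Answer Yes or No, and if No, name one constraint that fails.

No — the across run (2,1)–(2,5) sums to 23, not 18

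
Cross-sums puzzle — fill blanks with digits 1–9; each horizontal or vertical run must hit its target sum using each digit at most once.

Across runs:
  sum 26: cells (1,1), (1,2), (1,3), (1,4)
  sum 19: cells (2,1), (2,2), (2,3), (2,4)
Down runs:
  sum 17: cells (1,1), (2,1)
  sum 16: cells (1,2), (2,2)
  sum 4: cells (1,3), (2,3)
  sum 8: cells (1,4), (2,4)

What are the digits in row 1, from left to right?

8 9 3 6

17 in 2 cells must be {8,9}; 16 in 2 cells must be {7,9}; 4 in 2 cells must be {1,3}.
Only 3 fits (1,3) under both its across sum 26 and down sum 4.
Given what's placed, (1,4) must be 6 to fit the 26 across and 8 down.
(2,3) = 4 − 3 = 1 completes the 4 down.
(2,4) = 8 − 6 = 2 completes the 8 down.
(1,2) = 9: the only remaining digit allowed by both the 26 across and the 16 down.
Given what's placed, (2,1) must be 9 to fit the 19 across and 17 down.
(2,2) = 19 − 12 = 7 completes the 19 across.
(1,1) = 26 − 18 = 8 completes the 26 across.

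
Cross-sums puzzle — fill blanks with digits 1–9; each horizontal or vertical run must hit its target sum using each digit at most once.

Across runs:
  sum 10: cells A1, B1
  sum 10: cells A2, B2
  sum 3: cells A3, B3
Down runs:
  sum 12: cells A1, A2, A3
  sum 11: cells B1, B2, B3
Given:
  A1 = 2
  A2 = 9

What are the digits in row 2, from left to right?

3 in 2 cells must be {1,2}.
B1 = 10 − 2 = 8 completes the 10 across.
B2 = 10 − 9 = 1 completes the 10 across.
A3 = 12 − 11 = 1 completes the 12 down.
B3 = 3 − 1 = 2 completes the 3 across.

9 1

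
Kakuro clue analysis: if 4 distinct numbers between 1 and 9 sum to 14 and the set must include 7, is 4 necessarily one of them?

Yes

The only way to make 14 from 4 distinct digits under that restriction is {1,2,4,7}, which contains 4.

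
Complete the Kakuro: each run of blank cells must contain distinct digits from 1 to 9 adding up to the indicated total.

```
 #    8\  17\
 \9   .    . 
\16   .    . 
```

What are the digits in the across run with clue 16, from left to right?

16 in 2 cells must be {7,9}; 17 in 2 cells must be {8,9}.
The 9 across and the 17 down share only 8, so R1C2 = 8.
The 16 across and the 8 down share only 7, so R2C1 = 7.
R2C2 = 16 − 7 = 9 completes the 16 across.
R1C1 = 9 − 8 = 1 completes the 9 across.

7 9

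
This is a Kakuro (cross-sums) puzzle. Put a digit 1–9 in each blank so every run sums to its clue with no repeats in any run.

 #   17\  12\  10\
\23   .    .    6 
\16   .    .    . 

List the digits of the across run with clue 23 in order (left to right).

8 9 6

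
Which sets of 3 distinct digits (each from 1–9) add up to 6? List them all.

3 distinct digits from 1–9 sum between 6 and 24.
Only one set works: {1,2,3}.

{1,2,3}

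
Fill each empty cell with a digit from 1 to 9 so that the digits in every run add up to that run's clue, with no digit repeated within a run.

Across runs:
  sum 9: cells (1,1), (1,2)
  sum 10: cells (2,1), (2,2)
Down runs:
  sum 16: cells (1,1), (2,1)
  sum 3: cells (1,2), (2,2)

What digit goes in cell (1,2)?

2

16 in 2 cells must be {7,9}; 3 in 2 cells must be {1,2}.
The 9 across and the 16 down share only 7, so (1,1) = 7.
(1,2) = 9 − 7 = 2 completes the 9 across.
(2,1) = 16 − 7 = 9 completes the 16 down.
(2,2) = 10 − 9 = 1 completes the 10 across.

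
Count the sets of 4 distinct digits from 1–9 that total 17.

9

4 distinct digits from 1–9 sum between 10 and 30.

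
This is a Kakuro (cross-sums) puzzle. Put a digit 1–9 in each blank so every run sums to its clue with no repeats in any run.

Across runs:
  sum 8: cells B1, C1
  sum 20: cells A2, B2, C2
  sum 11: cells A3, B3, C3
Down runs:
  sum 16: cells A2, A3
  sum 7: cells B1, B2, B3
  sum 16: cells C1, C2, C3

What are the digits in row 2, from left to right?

16 in 2 cells must be {7,9}; 7 in 3 cells must be {1,2,4}.
Only 4 fits B2 under both its across sum 20 and down sum 7.
The 11 across and the 16 down share only 7, so A3 = 7.
B3 = 1: the only remaining digit allowed by both the 11 across and the 7 down.
C3 = 11 − 8 = 3 completes the 11 across.
B1 = 7 − 5 = 2 completes the 7 down.
C1 = 8 − 2 = 6 completes the 8 across.
A2 = 16 − 7 = 9 completes the 16 down.
C2 = 20 − 13 = 7 completes the 20 across.

9 4 7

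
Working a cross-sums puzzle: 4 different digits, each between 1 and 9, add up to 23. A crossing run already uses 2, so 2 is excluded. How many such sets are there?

6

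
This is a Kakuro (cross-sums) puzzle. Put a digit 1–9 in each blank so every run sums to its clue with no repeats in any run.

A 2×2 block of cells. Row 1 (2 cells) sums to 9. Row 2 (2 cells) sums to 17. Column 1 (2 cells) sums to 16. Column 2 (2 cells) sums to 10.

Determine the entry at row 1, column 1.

7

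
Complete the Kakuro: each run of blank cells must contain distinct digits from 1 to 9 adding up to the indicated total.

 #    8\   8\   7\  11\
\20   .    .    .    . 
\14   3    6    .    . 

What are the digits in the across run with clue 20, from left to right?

R1C1 = 8 − 3 = 5 completes the 8 down.
R1C2 = 8 − 6 = 2 completes the 8 down.
R2C4 = 4: the only remaining digit allowed by both the 14 across and the 11 down.
R1C4 = 11 − 4 = 7 completes the 11 down.
R2C3 = 14 − 13 = 1 completes the 14 across.
R1C3 = 20 − 14 = 6 completes the 20 across.

5, 2, 6, 7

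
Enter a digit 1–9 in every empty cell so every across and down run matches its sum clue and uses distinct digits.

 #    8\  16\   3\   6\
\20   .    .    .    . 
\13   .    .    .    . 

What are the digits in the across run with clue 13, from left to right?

16 in 2 cells must be {7,9}; 3 in 2 cells must be {1,2}.
Only 7 fits R2C2 under both its across sum 13 and down sum 16.
R1C2 = 16 − 7 = 9 completes the 16 down.
Nothing is forced directly, so branch on R1C3, whose candidates are 1 or 2. If R1C3 = 1: that forces R2C3 = 2, R2C4 = 1, after which R1C4 would have to be in {2,3,4,6,7,8} for the 20 across but in {5} for the 6 down — contradiction. So R1C3 = 2.
R2C3 = 3 − 2 = 1 completes the 3 down.
R2C4 = 2: the only remaining digit allowed by both the 13 across and the 6 down.
R1C4 = 6 − 2 = 4 completes the 6 down.
R2C1 = 13 − 10 = 3 completes the 13 across.

3 7 1 2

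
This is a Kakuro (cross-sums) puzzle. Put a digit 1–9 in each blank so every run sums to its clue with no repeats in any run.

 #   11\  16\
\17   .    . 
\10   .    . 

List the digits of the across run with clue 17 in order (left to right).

17 in 2 cells must be {8,9}; 16 in 2 cells must be {7,9}.
The 17 across and the 16 down share only 9, so R1C2 = 9.
R2C2 = 16 − 9 = 7 completes the 16 down.
R1C1 = 17 − 9 = 8 completes the 17 across.
R2C1 = 10 − 7 = 3 completes the 10 across.

8, 9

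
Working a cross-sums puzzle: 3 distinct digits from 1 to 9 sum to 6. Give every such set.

3 distinct digits from 1–9 sum between 6 and 24.
Only one set works: {1,2,3}.

{1,2,3}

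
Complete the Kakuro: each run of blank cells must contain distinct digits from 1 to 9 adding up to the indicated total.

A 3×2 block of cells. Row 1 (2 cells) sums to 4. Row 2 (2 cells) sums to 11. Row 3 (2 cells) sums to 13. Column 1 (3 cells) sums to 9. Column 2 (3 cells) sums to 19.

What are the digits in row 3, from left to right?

6 7

4 in 2 cells must be {1,3}.
The 4 across and the 19 down share only 3, so (1,2) = 3.
(1,1) = 4 − 3 = 1 completes the 4 across.
Nothing is forced directly, so branch on (2,2), whose candidates are 7 or 9. If (2,2) = 7: then (2,1) would have to be in {4} for the 11 across but in {2,3,5,6} for the 9 down — contradiction. So (2,2) = 9.
(2,1) = 11 − 9 = 2 completes the 11 across.
(3,1) = 9 − 3 = 6 completes the 9 down.
(3,2) = 13 − 6 = 7 completes the 13 across.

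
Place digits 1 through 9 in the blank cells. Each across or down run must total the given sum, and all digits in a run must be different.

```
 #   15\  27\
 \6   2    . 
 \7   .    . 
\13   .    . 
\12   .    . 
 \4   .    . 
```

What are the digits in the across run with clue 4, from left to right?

3 1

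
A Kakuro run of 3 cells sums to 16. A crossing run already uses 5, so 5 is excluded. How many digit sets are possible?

5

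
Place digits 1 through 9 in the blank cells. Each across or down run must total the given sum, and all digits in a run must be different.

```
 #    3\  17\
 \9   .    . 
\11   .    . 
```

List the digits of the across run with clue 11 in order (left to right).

2, 9

3 in 2 cells must be {1,2}; 17 in 2 cells must be {8,9}.
The 9 across and the 17 down share only 8, so R1C2 = 8.
The 11 across and the 3 down share only 2, so R2C1 = 2.
R2C2 = 11 − 2 = 9 completes the 11 across.
R1C1 = 9 − 8 = 1 completes the 9 across.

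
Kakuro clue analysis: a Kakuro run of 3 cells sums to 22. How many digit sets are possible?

3 distinct digits from 1–9 sum between 6 and 24.
Enumerating: {5,8,9}, {6,7,9}.

2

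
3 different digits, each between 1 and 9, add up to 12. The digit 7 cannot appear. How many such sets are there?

3 distinct digits from 1–9 sum between 6 and 24.
Dropping sets that contain 7.
Enumerating: {1,2,9}, {1,3,8}, {1,5,6}, {2,4,6}, {3,4,5}.

5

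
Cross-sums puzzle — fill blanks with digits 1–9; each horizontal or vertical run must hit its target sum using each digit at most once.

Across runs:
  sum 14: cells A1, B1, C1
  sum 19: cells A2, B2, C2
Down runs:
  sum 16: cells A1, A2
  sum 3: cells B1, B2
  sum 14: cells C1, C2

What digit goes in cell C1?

16 in 2 cells must be {7,9}; 3 in 2 cells must be {1,2}.
The 19 across and the 3 down share only 2, so B2 = 2.
B1 = 3 − 2 = 1 completes the 3 down.
Given what's placed, A2 must be 9 to fit the 19 across and 16 down.
C2 = 19 − 11 = 8 completes the 19 across.
A1 = 16 − 9 = 7 completes the 16 down.
C1 = 14 − 8 = 6 completes the 14 across.

6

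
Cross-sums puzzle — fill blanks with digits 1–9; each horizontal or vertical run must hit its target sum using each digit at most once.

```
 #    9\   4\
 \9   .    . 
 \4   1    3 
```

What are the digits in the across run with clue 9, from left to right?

4 in 2 cells must be {1,3}.
R1C1 = 9 − 1 = 8 completes the 9 down.
R1C2 = 9 − 8 = 1 completes the 9 across.

8 1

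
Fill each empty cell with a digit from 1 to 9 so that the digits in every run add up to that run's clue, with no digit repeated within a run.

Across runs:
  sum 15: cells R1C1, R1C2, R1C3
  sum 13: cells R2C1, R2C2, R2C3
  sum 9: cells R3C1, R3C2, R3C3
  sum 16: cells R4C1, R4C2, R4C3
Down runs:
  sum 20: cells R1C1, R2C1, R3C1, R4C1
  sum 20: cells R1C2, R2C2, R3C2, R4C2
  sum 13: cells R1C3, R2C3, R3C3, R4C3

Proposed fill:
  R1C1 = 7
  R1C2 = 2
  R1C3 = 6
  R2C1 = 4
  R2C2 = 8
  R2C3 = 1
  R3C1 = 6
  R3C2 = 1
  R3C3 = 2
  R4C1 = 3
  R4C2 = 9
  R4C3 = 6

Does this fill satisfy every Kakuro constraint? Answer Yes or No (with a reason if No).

No — the down run R1C3–R4C3 sums to 15, not 13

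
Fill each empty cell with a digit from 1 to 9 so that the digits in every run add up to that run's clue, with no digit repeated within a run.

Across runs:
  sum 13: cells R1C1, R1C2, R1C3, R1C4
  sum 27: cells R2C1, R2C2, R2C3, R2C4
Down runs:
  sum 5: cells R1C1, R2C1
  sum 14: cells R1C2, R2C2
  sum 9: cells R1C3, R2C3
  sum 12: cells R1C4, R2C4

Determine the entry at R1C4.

Nothing is forced directly, so branch on R1C2, whose candidates are 5 or 6. If R1C2 = 6: that forces R1C4 = 4, R2C2 = 8, after which R2C4 would have to be in {3,4,6,7,9} for the 27 across but in {8} for the 12 down — contradiction. So R1C2 = 5.
R2C2 = 14 − 5 = 9 completes the 14 down.
Nothing is forced directly, so branch on R1C4, whose candidates are 3 or 4. If R1C4 = 3: then R2C4 would have to be in {3,4,5,6,7,8} for the 27 across but in {9} for the 12 down — contradiction. So R1C4 = 4.
R2C4 = 12 − 4 = 8 completes the 12 down.

4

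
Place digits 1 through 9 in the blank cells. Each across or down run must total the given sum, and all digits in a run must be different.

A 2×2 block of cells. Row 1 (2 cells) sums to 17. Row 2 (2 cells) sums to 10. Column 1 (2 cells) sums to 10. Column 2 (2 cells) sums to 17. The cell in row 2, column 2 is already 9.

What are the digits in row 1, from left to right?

9 8

17 in 2 cells must be {8,9}.
(1,2) = 17 − 9 = 8 completes the 17 down.
(2,1) = 10 − 9 = 1 completes the 10 across.
(1,1) = 17 − 8 = 9 completes the 17 across.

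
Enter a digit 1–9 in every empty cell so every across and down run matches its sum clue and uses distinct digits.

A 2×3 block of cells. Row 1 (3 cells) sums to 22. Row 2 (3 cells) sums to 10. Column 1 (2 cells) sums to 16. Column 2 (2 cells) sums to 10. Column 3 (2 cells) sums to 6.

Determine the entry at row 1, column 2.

16 in 2 cells must be {7,9}.
The 22 across and the 6 down share only 5, so (1,3) = 5.
The 10 across and the 16 down share only 7, so (2,1) = 7.
(2,3) = 6 − 5 = 1 completes the 6 down.
(1,1) = 16 − 7 = 9 completes the 16 down.
(1,2) = 22 − 14 = 8 completes the 22 across.
(2,2) = 10 − 8 = 2 completes the 10 across.

8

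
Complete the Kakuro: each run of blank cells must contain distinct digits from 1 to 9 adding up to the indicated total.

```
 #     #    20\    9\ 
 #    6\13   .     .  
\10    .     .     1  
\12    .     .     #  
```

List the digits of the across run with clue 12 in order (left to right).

4 8

R1C3 = 9 − 1 = 8 completes the 9 down.
R1C2 = 13 − 8 = 5 completes the 13 across.
Nothing is forced directly, so branch on R2C2, whose candidates are 6 or 7. If R2C2 = 6: then R2C1 would have to be in {3} for the 10 across but in {1,2,4,5} for the 6 down — contradiction. So R2C2 = 7.
R2C1 = 10 − 8 = 2 completes the 10 across.
R3C1 = 6 − 2 = 4 completes the 6 down.
R3C2 = 12 − 4 = 8 completes the 12 across.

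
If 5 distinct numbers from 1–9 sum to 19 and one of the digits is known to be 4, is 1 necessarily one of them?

Every partition of 19 into 5 distinct digits under that restriction includes 1: {1,2,3,4,9}, {1,2,4,5,7}, {1,3,4,5,6}.

Yes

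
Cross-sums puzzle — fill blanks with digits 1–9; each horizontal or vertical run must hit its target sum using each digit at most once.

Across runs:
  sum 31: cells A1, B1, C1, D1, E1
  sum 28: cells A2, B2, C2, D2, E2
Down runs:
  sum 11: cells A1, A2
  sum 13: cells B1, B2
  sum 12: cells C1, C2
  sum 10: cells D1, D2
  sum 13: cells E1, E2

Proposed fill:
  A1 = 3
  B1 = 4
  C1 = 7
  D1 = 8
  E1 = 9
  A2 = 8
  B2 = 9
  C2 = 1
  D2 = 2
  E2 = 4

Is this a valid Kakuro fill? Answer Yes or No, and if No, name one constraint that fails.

No — the across run A2–E2 sums to 24, not 28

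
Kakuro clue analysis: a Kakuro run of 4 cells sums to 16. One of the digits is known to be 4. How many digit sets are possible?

4 distinct digits from 1–9 sum between 10 and 30.
Keeping only sets containing 4.
Enumerating: {1,2,4,9}, {1,3,4,8}, {1,4,5,6}, {2,3,4,7}.

4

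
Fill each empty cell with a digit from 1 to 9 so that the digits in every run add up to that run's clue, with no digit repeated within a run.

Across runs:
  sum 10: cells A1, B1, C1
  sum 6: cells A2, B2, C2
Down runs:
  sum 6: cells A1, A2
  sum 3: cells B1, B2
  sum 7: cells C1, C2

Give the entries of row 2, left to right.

1 2 3

6 in 3 cells must be {1,2,3}; 3 in 2 cells must be {1,2}.
Nothing is forced directly, so branch on B1, whose candidates are 1 or 2. If B1 = 2: that forces B2 = 1, A2 = 2, C2 = 3, after which A1 would have to be in {1,3,5,7} for the 10 across but in {4} for the 6 down — contradiction. So B1 = 1.
B2 = 3 − 1 = 2 completes the 3 down.
Given what's placed, A2 must be 1 to fit the 6 across and 6 down.
C2 = 6 − 3 = 3 completes the 6 across.
A1 = 6 − 1 = 5 completes the 6 down.
C1 = 10 − 6 = 4 completes the 10 across.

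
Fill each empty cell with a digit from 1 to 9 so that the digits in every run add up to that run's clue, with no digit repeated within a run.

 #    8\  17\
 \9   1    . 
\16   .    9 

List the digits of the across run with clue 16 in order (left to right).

16 in 2 cells must be {7,9}; 17 in 2 cells must be {8,9}.
R1C2 = 9 − 1 = 8 completes the 9 across.
R2C1 = 16 − 9 = 7 completes the 16 across.

7 9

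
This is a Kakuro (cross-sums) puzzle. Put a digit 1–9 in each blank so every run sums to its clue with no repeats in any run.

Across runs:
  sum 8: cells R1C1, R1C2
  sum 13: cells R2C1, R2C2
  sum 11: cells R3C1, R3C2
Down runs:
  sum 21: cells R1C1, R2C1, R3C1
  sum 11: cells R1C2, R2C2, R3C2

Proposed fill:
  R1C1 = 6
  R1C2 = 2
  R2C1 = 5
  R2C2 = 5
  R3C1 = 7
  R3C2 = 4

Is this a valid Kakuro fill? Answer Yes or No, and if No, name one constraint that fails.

No — the down run R1C1–R3C1 sums to 18, not 21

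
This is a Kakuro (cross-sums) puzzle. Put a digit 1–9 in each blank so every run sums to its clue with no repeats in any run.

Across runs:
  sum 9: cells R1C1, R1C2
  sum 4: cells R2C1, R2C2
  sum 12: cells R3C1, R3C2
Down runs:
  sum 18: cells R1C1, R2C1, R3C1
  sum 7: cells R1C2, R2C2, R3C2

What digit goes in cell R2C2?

1

4 in 2 cells must be {1,3}; 7 in 3 cells must be {1,2,4}.
The 4 across and the 7 down share only 1, so R2C2 = 1.
Given what's placed, R3C2 must be 4 to fit the 12 across and 7 down.
R1C2 = 7 − 5 = 2 completes the 7 down.
R2C1 = 4 − 1 = 3 completes the 4 across.
R3C1 = 12 − 4 = 8 completes the 12 across.
R1C1 = 9 − 2 = 7 completes the 9 across.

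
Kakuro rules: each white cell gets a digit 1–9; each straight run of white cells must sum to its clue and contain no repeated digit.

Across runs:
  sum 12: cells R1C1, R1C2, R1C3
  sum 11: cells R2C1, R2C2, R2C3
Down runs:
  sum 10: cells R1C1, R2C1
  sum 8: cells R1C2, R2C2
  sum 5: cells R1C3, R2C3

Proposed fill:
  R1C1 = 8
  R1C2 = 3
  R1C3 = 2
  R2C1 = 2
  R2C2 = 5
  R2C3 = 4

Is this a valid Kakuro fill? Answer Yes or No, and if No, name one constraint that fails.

No — the across run R1C1–R1C3 sums to 13, not 12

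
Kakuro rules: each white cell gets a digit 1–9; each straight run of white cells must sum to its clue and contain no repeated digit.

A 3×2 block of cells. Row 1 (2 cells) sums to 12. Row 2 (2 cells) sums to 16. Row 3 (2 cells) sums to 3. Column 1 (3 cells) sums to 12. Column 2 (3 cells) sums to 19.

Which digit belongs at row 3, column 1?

16 in 2 cells must be {7,9}; 3 in 2 cells must be {1,2}.
The 3 across and the 19 down share only 2, so (3,2) = 2.
Given what's placed, (2,2) must be 9 to fit the 16 across and 19 down.
(3,1) = 3 − 2 = 1 completes the 3 across.
(1,2) = 19 − 11 = 8 completes the 19 down.
(2,1) = 16 − 9 = 7 completes the 16 across.
(1,1) = 12 − 8 = 4 completes the 12 across.

1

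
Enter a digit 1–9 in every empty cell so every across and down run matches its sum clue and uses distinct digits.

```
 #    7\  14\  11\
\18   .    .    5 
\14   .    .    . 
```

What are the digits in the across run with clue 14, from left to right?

3, 5, 6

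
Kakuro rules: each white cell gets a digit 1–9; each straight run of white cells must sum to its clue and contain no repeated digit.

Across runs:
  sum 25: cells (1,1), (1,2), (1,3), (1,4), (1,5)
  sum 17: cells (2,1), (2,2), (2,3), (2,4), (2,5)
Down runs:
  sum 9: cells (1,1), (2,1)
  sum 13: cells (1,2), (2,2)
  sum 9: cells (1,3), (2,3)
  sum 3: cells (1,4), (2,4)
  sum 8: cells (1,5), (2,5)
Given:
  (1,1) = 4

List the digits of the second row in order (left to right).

5, 6, 1, 2, 3

3 in 2 cells must be {1,2}.
(2,1) = 9 − 4 = 5 completes the 9 down.
Given what's placed, (2,2) must be 6 to fit the 17 across and 13 down.
(1,2) = 13 − 6 = 7 completes the 13 down.
No cell is forced outright now. (1,4) can only be 1 or 2 (the digits allowed by both its 25 across and its 3 down). If (1,4) = 2: that forces (1,3) = 3, after which (1,5) would have to be in {9} for the 25 across but in {1,2,3,5,6,7} for the 8 down — contradiction. So (1,4) = 1.
(1,5) = 5: the only remaining digit allowed by both the 25 across and the 8 down.
(2,4) = 3 − 1 = 2 completes the 3 down.
(2,5) = 8 − 5 = 3 completes the 8 down.
(1,3) = 25 − 17 = 8 completes the 25 across.
(2,3) = 17 − 16 = 1 completes the 17 across.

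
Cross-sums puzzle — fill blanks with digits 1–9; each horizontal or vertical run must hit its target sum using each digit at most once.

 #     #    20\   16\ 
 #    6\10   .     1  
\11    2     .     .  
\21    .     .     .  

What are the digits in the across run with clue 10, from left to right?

R1C2 = 10 − 1 = 9 completes the 10 across.
R3C1 = 6 − 2 = 4 completes the 6 down.
R3C2 = 8: the only remaining digit allowed by both the 21 across and the 20 down.
R3C3 = 21 − 12 = 9 completes the 21 across.
R2C2 = 20 − 17 = 3 completes the 20 down.
R2C3 = 11 − 5 = 6 completes the 11 across.

9, 1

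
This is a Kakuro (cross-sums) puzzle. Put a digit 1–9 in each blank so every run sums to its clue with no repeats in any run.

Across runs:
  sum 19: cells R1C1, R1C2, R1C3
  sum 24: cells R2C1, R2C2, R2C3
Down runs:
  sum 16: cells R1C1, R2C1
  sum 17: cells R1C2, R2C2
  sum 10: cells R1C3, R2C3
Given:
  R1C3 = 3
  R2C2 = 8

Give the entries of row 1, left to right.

24 in 3 cells must be {7,8,9}; 16 in 2 cells must be {7,9}; 17 in 2 cells must be {8,9}.
R1C2 = 17 − 8 = 9 completes the 17 down.
R2C3 = 10 − 3 = 7 completes the 10 down.
R1C1 = 19 − 12 = 7 completes the 19 across.
R2C1 = 24 − 15 = 9 completes the 24 across.

7 9 3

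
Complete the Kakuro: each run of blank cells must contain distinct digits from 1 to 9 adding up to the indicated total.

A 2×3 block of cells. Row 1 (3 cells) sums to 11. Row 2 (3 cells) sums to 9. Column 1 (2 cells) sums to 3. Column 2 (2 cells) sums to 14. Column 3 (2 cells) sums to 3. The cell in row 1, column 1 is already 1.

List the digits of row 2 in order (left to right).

2 6 1

3 in 2 cells must be {1,2}.
Given what's placed, (1,3) must be 2 to fit the 11 across and 3 down.
(2,1) = 3 − 1 = 2 completes the 3 down.
(2,2) = 6: the only remaining digit allowed by both the 9 across and the 14 down.
(2,3) = 9 − 8 = 1 completes the 9 across.
(1,2) = 11 − 3 = 8 completes the 11 across.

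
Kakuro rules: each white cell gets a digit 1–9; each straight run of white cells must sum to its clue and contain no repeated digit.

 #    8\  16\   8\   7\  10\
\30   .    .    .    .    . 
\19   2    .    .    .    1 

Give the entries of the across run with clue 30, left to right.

6, 7, 5, 3, 9

16 in 2 cells must be {7,9}.
R1C1 = 8 − 2 = 6 completes the 8 down.
R1C5 = 10 − 1 = 9 completes the 10 down.
Given what's placed, R1C2 must be 7 to fit the 30 across and 16 down.
R2C2 = 16 − 7 = 9 completes the 16 down.
Given what's placed, R2C3 must be 3 to fit the 19 across and 8 down.
R2C4 = 19 − 15 = 4 completes the 19 across.
R1C3 = 8 − 3 = 5 completes the 8 down.
R1C4 = 30 − 27 = 3 completes the 30 across.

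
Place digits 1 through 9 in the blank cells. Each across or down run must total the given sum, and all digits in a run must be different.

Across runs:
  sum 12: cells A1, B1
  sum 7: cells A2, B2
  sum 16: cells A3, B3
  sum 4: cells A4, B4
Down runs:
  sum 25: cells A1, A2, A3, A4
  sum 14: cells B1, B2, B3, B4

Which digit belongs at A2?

5

16 in 2 cells must be {7,9}; 4 in 2 cells must be {1,3}.
Only 7 fits B3 under both its across sum 16 and down sum 14.
Given what's placed, B4 must be 1 to fit the 4 across and 14 down.
B1 = 4: the only remaining digit allowed by both the 12 across and the 14 down.
B2 = 14 − 12 = 2 completes the 14 down.
A3 = 16 − 7 = 9 completes the 16 across.
A4 = 4 − 1 = 3 completes the 4 across.
A1 = 12 − 4 = 8 completes the 12 across.
A2 = 7 − 2 = 5 completes the 7 across.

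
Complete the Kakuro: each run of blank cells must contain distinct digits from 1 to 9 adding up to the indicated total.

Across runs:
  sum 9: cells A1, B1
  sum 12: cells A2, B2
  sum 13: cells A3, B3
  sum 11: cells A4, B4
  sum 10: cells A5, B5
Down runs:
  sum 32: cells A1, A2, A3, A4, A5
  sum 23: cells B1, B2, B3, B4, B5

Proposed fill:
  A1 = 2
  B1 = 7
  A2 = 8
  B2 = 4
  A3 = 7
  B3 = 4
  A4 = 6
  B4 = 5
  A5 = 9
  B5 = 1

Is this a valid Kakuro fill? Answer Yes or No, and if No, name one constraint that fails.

No — the across run A3–B3 sums to 11, not 13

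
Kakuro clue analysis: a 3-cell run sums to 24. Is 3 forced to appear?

No

The only way to make 24 from 3 distinct digits is {7,8,9}, which does not contain 3.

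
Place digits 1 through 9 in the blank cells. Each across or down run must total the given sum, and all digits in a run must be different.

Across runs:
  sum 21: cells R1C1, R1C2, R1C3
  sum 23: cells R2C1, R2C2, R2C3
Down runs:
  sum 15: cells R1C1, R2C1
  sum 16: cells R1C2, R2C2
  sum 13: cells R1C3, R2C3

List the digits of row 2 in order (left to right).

6, 9, 8

23 in 3 cells must be {6,8,9}; 16 in 2 cells must be {7,9}.
The 23 across and the 16 down share only 9, so R2C2 = 9.
R1C2 = 16 − 9 = 7 completes the 16 down.
Nothing is forced directly, so branch on R2C1, whose candidates are 6 or 8. If R2C1 = 8: then R1C1 would have to be in {5,6,8,9} for the 21 across but in {7} for the 15 down — contradiction. So R2C1 = 6.
R1C1 = 15 − 6 = 9 completes the 15 down.
R1C3 = 21 − 16 = 5 completes the 21 across.
R2C3 = 23 − 15 = 8 completes the 23 across.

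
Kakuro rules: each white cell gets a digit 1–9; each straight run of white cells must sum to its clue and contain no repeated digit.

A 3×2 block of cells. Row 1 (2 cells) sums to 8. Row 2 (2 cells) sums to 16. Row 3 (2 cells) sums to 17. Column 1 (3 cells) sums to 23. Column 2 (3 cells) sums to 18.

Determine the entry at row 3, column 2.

9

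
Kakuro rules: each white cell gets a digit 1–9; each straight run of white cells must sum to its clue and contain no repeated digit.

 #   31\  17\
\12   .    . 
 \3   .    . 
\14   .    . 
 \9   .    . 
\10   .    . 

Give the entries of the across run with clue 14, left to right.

3 in 2 cells must be {1,2}.
Nothing is forced directly, so branch on R3C2, whose candidates are 5 or 6. If R3C2 = 5: that forces R1C2 = 3, R3C1 = 9, after which R1C1 would have to be in {9} for the 12 across but in {1,2,3,4,5,6,7,8} for the 31 down — contradiction. So R3C2 = 6.
R3C1 = 14 − 6 = 8 completes the 14 across.

8 6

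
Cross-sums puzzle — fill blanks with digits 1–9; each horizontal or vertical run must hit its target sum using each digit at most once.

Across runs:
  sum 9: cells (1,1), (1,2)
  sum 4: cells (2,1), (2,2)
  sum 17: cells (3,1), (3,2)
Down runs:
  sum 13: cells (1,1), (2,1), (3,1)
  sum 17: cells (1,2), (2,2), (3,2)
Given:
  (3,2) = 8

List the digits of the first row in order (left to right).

4 in 2 cells must be {1,3}; 17 in 2 cells must be {8,9}.
Given what's placed, (2,2) must be 3 to fit the 4 across and 17 down.
(3,1) = 17 − 8 = 9 completes the 17 across.
(1,2) = 17 − 11 = 6 completes the 17 down.
(2,1) = 4 − 3 = 1 completes the 4 across.
(1,1) = 9 − 6 = 3 completes the 9 across.

3, 6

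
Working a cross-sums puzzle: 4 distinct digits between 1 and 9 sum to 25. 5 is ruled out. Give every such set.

{1,7,8,9}; {2,6,8,9}; {3,6,7,9}; {4,6,7,8}

4 distinct digits from 1–9 sum between 10 and 30.
Dropping sets that contain 5.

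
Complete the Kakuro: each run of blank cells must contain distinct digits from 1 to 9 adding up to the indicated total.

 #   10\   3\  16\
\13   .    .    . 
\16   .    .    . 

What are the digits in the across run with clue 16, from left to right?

3 in 2 cells must be {1,2}; 16 in 2 cells must be {7,9}.
Nothing is forced directly, so branch on R1C3, whose candidates are 7 or 9. If R1C3 = 9: that forces R1C2 = 1, R2C2 = 2, after which R2C3 would have to be in {5,6,8,9} for the 16 across but in {7} for the 16 down — contradiction. So R1C3 = 7.
R2C3 = 16 − 7 = 9 completes the 16 down.
Nothing is forced directly, so branch on R1C2, whose candidates are 1 or 2. If R1C2 = 1: then R1C1 would have to be in {5} for the 13 across but in {1,2,3,4,6,7,8,9} for the 10 down — contradiction. So R1C2 = 2.
R1C1 = 13 − 9 = 4 completes the 13 across.
R2C1 = 10 − 4 = 6 completes the 10 down.
R2C2 = 16 − 15 = 1 completes the 16 across.

6 1 9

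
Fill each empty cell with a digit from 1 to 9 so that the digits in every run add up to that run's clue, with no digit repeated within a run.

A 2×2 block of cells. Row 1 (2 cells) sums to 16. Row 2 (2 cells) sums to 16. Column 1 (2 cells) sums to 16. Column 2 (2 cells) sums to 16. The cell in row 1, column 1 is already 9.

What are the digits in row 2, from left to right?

7 9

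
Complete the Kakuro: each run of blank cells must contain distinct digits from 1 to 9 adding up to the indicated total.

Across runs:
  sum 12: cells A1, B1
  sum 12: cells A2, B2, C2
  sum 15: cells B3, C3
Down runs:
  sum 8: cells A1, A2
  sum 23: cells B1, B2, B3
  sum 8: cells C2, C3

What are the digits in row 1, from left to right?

3 9

23 in 3 cells must be {6,8,9}.
Nothing is forced directly, so branch on B1, whose candidates are 8 or 9. If B1 = 8: then A1 would have to be in {4} for the 12 across but in {1,2,3,5,6,7} for the 8 down — contradiction. So B1 = 9.
A1 = 12 − 9 = 3 completes the 12 across.
A2 = 8 − 3 = 5 completes the 8 down.
B2 = 6: the only remaining digit allowed by both the 12 across and the 23 down.
C2 = 12 − 11 = 1 completes the 12 across.
B3 = 23 − 15 = 8 completes the 23 down.
C3 = 15 − 8 = 7 completes the 15 across.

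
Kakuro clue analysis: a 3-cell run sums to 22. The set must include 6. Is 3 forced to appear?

No

The only way to make 22 from 3 distinct digits under that restriction is {6,7,9}, which does not contain 3.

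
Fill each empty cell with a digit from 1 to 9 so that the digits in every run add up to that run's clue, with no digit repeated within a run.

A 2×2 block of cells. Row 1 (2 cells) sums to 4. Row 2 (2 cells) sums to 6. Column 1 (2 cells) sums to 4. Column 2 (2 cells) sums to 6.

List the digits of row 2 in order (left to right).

1 5

4 in 2 cells must be {1,3}.
The 4 across and the 6 down share only 1, so (1,2) = 1.
The 6 across and the 4 down share only 1, so (2,1) = 1.
(2,2) = 6 − 1 = 5 completes the 6 across.
(1,1) = 4 − 1 = 3 completes the 4 across.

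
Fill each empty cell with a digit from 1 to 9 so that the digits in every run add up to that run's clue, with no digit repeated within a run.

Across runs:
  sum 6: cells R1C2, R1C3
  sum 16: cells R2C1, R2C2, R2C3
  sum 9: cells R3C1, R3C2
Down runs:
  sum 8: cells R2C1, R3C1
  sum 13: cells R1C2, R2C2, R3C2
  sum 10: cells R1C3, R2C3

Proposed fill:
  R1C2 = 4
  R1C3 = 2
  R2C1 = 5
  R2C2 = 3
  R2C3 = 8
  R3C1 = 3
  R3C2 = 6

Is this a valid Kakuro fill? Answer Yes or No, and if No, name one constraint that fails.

Yes

Across: 4+2=6; 5+3+8=16; 3+6=9. Down: 5+3=8; 4+3+6=13; 2+8=10. No digit repeats within any run.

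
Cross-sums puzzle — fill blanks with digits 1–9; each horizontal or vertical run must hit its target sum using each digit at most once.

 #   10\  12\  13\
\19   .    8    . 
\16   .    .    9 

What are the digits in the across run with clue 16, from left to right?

3 4 9

R1C3 = 13 − 9 = 4 completes the 13 down.
R2C2 = 12 − 8 = 4 completes the 12 down.
R1C1 = 19 − 12 = 7 completes the 19 across.
R2C1 = 16 − 13 = 3 completes the 16 across.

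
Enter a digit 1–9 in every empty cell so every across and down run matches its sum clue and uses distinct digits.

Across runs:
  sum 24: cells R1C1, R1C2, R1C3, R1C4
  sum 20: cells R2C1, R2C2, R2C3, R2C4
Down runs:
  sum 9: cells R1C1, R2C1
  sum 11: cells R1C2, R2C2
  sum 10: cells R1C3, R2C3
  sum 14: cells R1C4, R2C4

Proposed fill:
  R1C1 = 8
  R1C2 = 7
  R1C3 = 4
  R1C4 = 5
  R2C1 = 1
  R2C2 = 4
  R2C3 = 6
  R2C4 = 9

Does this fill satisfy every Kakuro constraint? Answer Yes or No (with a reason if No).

Yes

Across: 8+7+4+5=24; 1+4+6+9=20. Down: 8+1=9; 7+4=11; 4+6=10; 5+9=14. No digit repeats within any run.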